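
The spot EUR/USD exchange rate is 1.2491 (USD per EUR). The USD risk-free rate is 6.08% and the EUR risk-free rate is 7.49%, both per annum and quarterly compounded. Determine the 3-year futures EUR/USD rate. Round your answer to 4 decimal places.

By covered interest parity, F = S · (1+r_USD/4)^(4T) / (1+r_EUR/4)^(4T)
= 1.2491 × 1.198448 / 1.249348 = 1.2491 × 0.959259
F = 1.1982 USD per EUR

1.1982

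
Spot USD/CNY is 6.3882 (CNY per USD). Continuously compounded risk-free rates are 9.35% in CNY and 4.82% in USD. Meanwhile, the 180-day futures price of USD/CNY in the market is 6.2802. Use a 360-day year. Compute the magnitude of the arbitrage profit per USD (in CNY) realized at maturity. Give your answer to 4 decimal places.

Fair futures: F* = S·e^(carry·T), with carry = (r_CNY − r_USD) = 0.0935 − 0.0482 = 0.0453
F* = 6.3882 · e^(0.0453 × 180/360) = 6.3882 · e^0.022650 = 6.3882 × 1.022908 = 6.5345
Market 6.2802 < fair 6.5345: forward underpriced → reverse cash-and-carry (short spot, go long the forward).
At maturity, profit = |F_mkt − F*| = |6.2802 − 6.5345| = 0.2543 per USD (in CNY)

0.2543 per USD (in CNY)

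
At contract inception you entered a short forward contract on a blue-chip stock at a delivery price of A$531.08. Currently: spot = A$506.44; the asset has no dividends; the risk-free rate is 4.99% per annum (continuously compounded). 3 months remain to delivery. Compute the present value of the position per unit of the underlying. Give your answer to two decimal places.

A$18.06

Current fair forward for the remaining 3 months: F = S·e^(r·T), r = 0.0499
F = 506.44 · e^(0.0499 × 3/12) = 506.44 × 1.012553 = 512.7973
Value of long forward = (F − K)·e^(−rT) = (512.7973 − 531.08) · e^(−0.0499·3/12)
= -18.2827 × 0.987602 = -18.06
Short position value = −(long value) = A$18.06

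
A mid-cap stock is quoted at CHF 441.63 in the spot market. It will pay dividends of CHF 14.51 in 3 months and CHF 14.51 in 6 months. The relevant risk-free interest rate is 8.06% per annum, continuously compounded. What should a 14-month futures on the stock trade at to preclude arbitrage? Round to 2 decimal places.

CHF 454.24

PV(dividends) I = 14.51·e^(−0.0806·3/12) + 14.51·e^(−0.0806·6/12)
I = 14.2205 + 13.9369 = 28.1574
F = (S − I)·e^(rT) = (441.63 − 28.1574) · e^(0.0806·14/12)
= 413.4726 · e^0.094033 = 413.4726 × 1.098596 = CHF 454.24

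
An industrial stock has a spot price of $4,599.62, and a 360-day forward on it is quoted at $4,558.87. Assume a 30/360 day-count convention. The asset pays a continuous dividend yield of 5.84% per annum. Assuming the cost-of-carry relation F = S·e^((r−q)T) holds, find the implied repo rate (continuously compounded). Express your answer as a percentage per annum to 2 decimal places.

4.95%

From F = S·e^((r−q)T): (r − q) = ln(F/S)/T
ln(4558.87/4599.62) = ln(0.991141) = -0.008898
(r − q) = -0.008898 / (360/360) = -0.008898
r = ln(F/S)/T + q = -0.008898 + 0.0584 = 0.049502
r = 4.95%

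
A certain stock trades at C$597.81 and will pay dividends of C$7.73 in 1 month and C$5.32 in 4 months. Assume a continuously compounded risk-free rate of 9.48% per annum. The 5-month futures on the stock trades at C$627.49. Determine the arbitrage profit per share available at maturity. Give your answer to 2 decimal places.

C$18.93 per share

PV(dividends) I = 7.73·e^(−0.0948·1/12) + 5.32·e^(−0.0948·4/12) = 12.8237
Fair futures F* = (S − I)·e^(rT) = (597.81 − 12.8237)·e^0.039500 = 584.9863 × 1.040290 = 608.5554
Market C$627.49 > fair 608.5554: forward overpriced → cash-and-carry (borrow at r, buy the stock and collect the dividends, short the forward).
Profit at T = |F_mkt − F*| = |627.49 − 608.5554| = C$18.93 per share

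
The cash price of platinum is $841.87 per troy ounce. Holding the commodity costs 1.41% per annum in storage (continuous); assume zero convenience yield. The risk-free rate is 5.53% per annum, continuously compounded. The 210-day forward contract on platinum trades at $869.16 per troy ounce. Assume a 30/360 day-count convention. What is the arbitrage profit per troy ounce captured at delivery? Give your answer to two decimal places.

$7.49 per troy ounce

Fair forward: F* = S·e^(carry·T), with carry = (r + u) = 0.0553 + 0.0141 = 0.0694
F* = 841.87 · e^(0.0694 × 210/360) = 841.87 · e^0.040483 = 841.87 × 1.041314 = $876.6510
Market $869.16 < fair $876.6510: forward underpriced → reverse cash-and-carry (short spot, go long the forward).
At maturity, profit = |F_mkt − F*| = |869.16 − 876.6510| = $7.49 per troy ounce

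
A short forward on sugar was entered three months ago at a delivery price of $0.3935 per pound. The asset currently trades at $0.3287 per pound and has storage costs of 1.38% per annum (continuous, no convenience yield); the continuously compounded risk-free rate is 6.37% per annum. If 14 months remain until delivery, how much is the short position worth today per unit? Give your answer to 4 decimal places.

$0.0313 per pound

Current fair forward for the remaining 14 months: F = S·e^((r + u)·T), (r + u) = 0.0637 + 0.0138 = 0.0775
F = 0.3287 · e^(0.0775 × 14/12) = 0.3287 × 1.094630 = 0.3598
Value of long forward = (F − K)·e^(−rT) = (0.3598 − 0.3935) · e^(−0.0637·14/12)
= -0.0337 × 0.928378 = -0.0313
Short position value = −(long value) = $0.0313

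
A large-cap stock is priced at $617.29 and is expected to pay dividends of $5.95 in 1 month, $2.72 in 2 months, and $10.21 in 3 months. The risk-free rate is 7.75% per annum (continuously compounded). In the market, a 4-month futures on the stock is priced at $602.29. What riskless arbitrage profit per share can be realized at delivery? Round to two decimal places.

PV(dividends) I = 5.95·e^(−0.0775·1/12) + 2.72·e^(−0.0775·2/12) + 10.21·e^(−0.0775·3/12) = 18.6109
Fair futures F* = (S − I)·e^(rT) = (617.29 − 18.6109)·e^0.025833 = 598.6791 × 1.026170 = 614.3465
Market $602.29 < fair 614.3465: forward underpriced → reverse cash-and-carry (short the stock, invest proceeds at r, pay the dividends, go long the forward).
Profit at T = |F_mkt − F*| = |602.29 − 614.3465| = $12.06 per share

$12.06 per share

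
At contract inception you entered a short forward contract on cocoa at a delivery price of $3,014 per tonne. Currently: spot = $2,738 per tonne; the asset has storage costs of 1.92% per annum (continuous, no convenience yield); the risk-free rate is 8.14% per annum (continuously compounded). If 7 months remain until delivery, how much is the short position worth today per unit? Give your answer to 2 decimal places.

Current fair forward for the remaining 7 months: F = S·e^((r + u)·T), (r + u) = 0.0814 + 0.0192 = 0.1006
F = 2738 · e^(0.1006 × 7/12) = 2738 × 1.06043938 = 2903.4830
Value of long forward = (F − K)·e^(−rT) = (2903.4830 − 3014) · e^(−0.0814·7/12)
= -110.5170 × 0.95362637 = -105.39
Short position value = −(long value) = $105.39

$105.39 per tonne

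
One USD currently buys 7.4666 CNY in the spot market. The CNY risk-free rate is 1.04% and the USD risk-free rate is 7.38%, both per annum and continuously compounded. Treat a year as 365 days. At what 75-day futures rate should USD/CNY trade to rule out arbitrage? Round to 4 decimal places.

7.3700

F = S·e^((r_CNY − r_USD)T) = 7.4666 · e^((0.0104 − 0.0738) × 75/365)
= 7.4666 · e^-0.013027 = 7.4666 × 0.987057
F = 7.3700 CNY per USD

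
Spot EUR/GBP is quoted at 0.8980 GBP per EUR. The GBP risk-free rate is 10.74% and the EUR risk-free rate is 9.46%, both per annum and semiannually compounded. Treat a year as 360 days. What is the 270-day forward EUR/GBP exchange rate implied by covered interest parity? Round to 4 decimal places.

0.9062

By covered interest parity, F = S · (1+r_GBP/2)^(2T) / (1+r_EUR/2)^(2T)
= 0.8980 × 1.081622 / 1.071782 = 0.8980 × 1.009181
F = 0.9062 GBP per EUR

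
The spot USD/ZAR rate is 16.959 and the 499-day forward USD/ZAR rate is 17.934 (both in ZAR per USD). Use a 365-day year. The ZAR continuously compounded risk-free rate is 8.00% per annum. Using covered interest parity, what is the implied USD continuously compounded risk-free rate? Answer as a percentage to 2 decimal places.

3.91%

F = S·e^((r_ZAR − r_USD)T) ⇒ r_USD = r_ZAR − ln(F/S)/T
ln(17.934/16.959) = 0.055900; /(499/365) = 0.040889
r_USD = 0.0800 − 0.040889 = 0.039111
r_USD = 3.91%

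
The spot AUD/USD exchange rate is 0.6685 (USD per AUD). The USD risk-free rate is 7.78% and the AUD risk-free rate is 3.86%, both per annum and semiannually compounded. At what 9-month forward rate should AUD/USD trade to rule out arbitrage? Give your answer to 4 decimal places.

0.6879

By covered interest parity, F = S · (1+r_USD/2)^(2T) / (1+r_AUD/2)^(2T)
= 0.6685 × 1.058914 / 1.029089 = 0.6685 × 1.028982
F = 0.6879 USD per AUD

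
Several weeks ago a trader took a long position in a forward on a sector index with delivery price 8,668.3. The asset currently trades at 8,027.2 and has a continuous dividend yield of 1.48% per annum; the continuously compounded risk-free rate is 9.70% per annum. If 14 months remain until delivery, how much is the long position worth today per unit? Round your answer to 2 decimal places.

148.98

Current fair forward for the remaining 14 months: F = S·e^((r − q)·T), (r − q) = 0.0970 − 0.0148 = 0.0822
F = 8027.2 · e^(0.0822 × 14/12) = 8027.2 × 1.10064899 = 8835.1296
Value of long forward = (F − K)·e^(−rT) = (8835.1296 − 8668.3) · e^(−0.0970·14/12)
= 166.8296 × 0.89300181 = 148.98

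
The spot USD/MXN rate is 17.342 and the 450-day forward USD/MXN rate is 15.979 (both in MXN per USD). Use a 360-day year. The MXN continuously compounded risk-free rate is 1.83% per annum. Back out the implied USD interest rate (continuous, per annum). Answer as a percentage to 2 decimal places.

F = S·e^((r_MXN − r_USD)T) ⇒ r_USD = r_MXN − ln(F/S)/T
ln(15.979/17.342) = -0.081856; /(450/360) = -0.065485
r_USD = 0.0183 + 0.065485 = 0.083785
r_USD = 8.38%

8.38%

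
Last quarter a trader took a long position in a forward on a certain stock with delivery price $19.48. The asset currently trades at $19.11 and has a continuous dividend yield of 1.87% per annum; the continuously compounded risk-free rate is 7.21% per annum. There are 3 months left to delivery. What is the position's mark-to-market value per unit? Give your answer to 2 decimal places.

-$0.11

Current fair forward for the remaining 3 months: F = S·e^((r − q)·T), (r − q) = 0.0721 − 0.0187 = 0.0534
F = 19.11 · e^(0.0534 × 3/12) = 19.11 × 1.013440 = 19.3668
Value of long forward = (F − K)·e^(−rT) = (19.3668 − 19.48) · e^(−0.0721·3/12)
= -0.1132 × 0.982136 = -0.11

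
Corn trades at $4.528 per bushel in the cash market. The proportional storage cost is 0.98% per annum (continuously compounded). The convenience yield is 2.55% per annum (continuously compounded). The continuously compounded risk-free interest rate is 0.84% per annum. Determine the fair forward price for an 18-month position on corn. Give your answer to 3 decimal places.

Net carry = r + u − y = 0.0084 + 0.0098 − 0.0255 = -0.0073
F = S·e^((r+u−y)T) = 4.528 · e^(-0.0073 × 18/12) = 4.528 · e^-0.010950
= 4.528 × 0.989110 = $4.479 per bushel

$4.479 per bushel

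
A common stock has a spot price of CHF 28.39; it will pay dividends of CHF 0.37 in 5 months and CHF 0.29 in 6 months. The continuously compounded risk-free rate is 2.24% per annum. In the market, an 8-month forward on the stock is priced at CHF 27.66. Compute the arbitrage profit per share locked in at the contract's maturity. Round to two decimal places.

CHF 0.49 per share

PV(dividends) I = 0.37·e^(−0.0224·5/12) + 0.29·e^(−0.0224·6/12) = 0.6533
Fair forward F* = (S − I)·e^(rT) = (28.39 − 0.6533)·e^0.014933 = 27.7367 × 1.015045 = 28.1540
Market CHF 27.66 < fair 28.1540: forward underpriced → reverse cash-and-carry (short the stock, invest proceeds at r, pay the dividends, go long the forward).
Profit at T = |F_mkt − F*| = |27.66 − 28.1540| = CHF 0.49 per share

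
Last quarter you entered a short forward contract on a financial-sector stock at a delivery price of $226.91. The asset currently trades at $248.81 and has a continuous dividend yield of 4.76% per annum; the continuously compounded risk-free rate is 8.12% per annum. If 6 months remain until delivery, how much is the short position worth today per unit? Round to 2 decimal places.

Current fair forward for the remaining 6 months: F = S·e^((r − q)·T), (r − q) = 0.0812 − 0.0476 = 0.0336
F = 248.81 · e^(0.0336 × 6/12) = 248.81 × 1.016942 = 253.0253
Value of long forward = (F − K)·e^(−rT) = (253.0253 − 226.91) · e^(−0.0812·6/12)
= 26.1153 × 0.960213 = 25.08
Short position value = −(long value) = -$25.08

-$25.08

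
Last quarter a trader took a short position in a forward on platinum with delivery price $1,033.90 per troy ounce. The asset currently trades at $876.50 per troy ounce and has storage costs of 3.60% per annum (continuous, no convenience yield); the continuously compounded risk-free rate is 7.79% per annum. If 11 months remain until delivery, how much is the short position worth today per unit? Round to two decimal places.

Current fair forward for the remaining 11 months: F = S·e^((r + u)·T), (r + u) = 0.0779 + 0.0360 = 0.1139
F = 876.50 · e^(0.1139 × 11/12) = 876.50 × 1.110054 = 972.9623
Value of long forward = (F − K)·e^(−rT) = (972.9623 − 1033.90) · e^(−0.0779·11/12)
= -60.9377 × 0.931082 = -56.74
Short position value = −(long value) = $56.74

$56.74 per troy ounce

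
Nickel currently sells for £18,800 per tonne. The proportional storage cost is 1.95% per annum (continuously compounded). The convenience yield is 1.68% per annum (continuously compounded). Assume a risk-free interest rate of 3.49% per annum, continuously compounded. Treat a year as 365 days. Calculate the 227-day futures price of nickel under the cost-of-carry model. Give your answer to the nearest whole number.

Net carry = r + u − y = 0.0349 + 0.0195 − 0.0168 = 0.0376
F = S·e^((r+u−y)T) = 18800 · e^(0.0376 × 227/365) = 18800 · e^0.023384
= 18800 × 1.023660 = £19,245 per tonne

£19,245 per tonne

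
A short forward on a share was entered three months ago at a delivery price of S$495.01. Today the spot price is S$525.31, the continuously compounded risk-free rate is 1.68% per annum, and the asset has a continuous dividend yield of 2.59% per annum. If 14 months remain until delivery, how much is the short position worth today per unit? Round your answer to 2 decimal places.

Current fair forward for the remaining 14 months: F = S·e^((r − q)·T), (r − q) = 0.0168 − 0.0259 = -0.0091
F = 525.31 · e^(-0.0091 × 14/12) = 525.31 × 0.989439 = 519.7622
Value of long forward = (F − K)·e^(−rT) = (519.7622 − 495.01) · e^(−0.0168·14/12)
= 24.7522 × 0.980591 = 24.27
Short position value = −(long value) = -S$24.27

-S$24.27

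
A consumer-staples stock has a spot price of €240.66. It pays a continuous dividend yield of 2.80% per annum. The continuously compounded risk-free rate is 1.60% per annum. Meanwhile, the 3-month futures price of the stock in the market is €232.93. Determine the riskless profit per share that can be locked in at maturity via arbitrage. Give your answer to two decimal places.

€7.01 per share

Fair futures: F* = S·e^(carry·T), with carry = (r − q) = 0.0160 − 0.0280 = -0.0120
F* = 240.66 · e^(-0.0120 × 3/12) = 240.66 · e^-0.003000 = 240.66 × 0.997004 = €239.9390
Market €232.93 < fair €239.9390: forward underpriced → reverse cash-and-carry (short spot, go long the forward).
At maturity, profit = |F_mkt − F*| = |232.93 − 239.9390| = €7.01 per share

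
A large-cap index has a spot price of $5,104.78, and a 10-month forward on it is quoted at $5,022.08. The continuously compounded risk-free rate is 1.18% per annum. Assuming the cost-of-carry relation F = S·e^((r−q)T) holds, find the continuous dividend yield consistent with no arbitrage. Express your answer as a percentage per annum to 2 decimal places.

From F = S·e^((r−q)T): (r − q) = ln(F/S)/T
ln(5022.08/5104.78) = ln(0.983799) = -0.016334
(r − q) = -0.016334 / (10/12) = -0.019601
q = r − ln(F/S)/T = 0.0118 + 0.019601 = 0.031401
q = 3.14%

3.14%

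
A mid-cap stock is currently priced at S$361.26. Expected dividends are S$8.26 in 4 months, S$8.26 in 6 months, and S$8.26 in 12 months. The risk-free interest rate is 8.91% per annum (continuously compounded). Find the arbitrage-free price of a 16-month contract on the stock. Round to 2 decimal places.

S$380.40

PV(dividends) I = 8.26·e^(−0.0891·4/12) + 8.26·e^(−0.0891·6/12) + 8.26·e^(−0.0891·12/12)
I = 8.0183 + 7.9001 + 7.5559 = 23.4743
F = (S − I)·e^(rT) = (361.26 − 23.4743) · e^(0.0891·16/12)
= 337.7857 · e^0.118800 = 337.7857 × 1.126145 = S$380.40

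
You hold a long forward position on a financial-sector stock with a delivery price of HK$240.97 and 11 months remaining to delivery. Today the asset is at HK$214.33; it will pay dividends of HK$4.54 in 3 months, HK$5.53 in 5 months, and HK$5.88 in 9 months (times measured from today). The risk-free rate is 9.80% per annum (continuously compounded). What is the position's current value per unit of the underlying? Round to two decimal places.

PV(remaining dividends) I = 4.54·e^(−0.0980·3/12) + 5.53·e^(−0.0980·5/12) + 5.88·e^(−0.0980·9/12) = 15.2022
Current forward F = (S − I)·e^(rT) = (214.33 − 15.2022)·e^(0.0980·11/12) = 199.1278 × 1.093992 = 217.8442
Value (long) = (F − K)·e^(−rT) = (217.8442 − 240.97) × 0.914084 = -21.1389
Value = -HK$21.14

-HK$21.14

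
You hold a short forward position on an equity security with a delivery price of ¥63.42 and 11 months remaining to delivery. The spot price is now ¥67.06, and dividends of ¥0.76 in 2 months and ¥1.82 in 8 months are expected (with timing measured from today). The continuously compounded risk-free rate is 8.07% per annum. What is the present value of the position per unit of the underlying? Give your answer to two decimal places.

PV(remaining dividends) I = 0.76·e^(−0.0807·2/12) + 1.82·e^(−0.0807·8/12) = 2.4745
Current forward F = (S − I)·e^(rT) = (67.06 − 2.4745)·e^(0.0807·11/12) = 64.5855 × 1.076780 = 69.5444
Value (long) = (F − K)·e^(−rT) = (69.5444 − 63.42) × 0.928695 = 5.6877
Short position value = −(long value) = -¥5.69

-¥5.69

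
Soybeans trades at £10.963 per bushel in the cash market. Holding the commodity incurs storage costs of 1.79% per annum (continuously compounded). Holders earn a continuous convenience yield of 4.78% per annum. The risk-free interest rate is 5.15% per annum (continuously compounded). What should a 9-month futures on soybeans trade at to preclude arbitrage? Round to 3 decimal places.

Net carry = r + u − y = 0.0515 + 0.0179 − 0.0478 = 0.0216
F = S·e^((r+u−y)T) = 10.963 · e^(0.0216 × 9/12) = 10.963 · e^0.016200
= 10.963 × 1.016332 = £11.142 per bushel

£11.142 per bushel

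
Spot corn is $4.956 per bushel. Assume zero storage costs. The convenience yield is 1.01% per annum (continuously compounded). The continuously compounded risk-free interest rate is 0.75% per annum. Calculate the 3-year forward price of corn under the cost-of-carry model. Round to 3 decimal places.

Net carry = r + u − y = 0.0075 + 0.0000 − 0.0101 = -0.0026
F = S·e^((r+u−y)T) = 4.956 · e^(-0.0026 × 3) = 4.956 · e^-0.007800
= 4.956 × 0.992230 = $4.917 per bushel

$4.917 per bushel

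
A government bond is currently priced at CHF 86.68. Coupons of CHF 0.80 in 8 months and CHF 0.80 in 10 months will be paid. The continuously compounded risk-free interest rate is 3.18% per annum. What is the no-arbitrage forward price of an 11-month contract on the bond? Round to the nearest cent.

PV(coupons) I = 0.80·e^(−0.0318·8/12) + 0.80·e^(−0.0318·10/12)
I = 0.7832 + 0.7791 = 1.5623
F = (S − I)·e^(rT) = (86.68 − 1.5623) · e^(0.0318·11/12)
= 85.1177 · e^0.029150 = 85.1177 × 1.029579 = CHF 87.64

CHF 87.64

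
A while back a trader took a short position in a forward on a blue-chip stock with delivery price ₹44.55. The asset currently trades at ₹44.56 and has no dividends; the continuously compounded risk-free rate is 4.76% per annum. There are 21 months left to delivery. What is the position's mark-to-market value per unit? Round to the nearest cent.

Current fair forward for the remaining 21 months: F = S·e^(r·T), r = 0.0476
F = 44.56 · e^(0.0476 × 21/12) = 44.56 × 1.086868 = 48.4308
Value of long forward = (F − K)·e^(−rT) = (48.4308 − 44.55) · e^(−0.0476·21/12)
= 3.8808 × 0.920075 = 3.57
Short position value = −(long value) = -₹3.57

-₹3.57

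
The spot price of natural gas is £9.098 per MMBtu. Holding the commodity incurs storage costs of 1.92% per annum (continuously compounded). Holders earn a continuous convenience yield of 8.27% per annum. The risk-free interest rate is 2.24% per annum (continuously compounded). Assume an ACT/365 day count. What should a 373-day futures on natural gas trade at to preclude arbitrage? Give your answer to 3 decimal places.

£8.724 per MMBtu

Net carry = r + u − y = 0.0224 + 0.0192 − 0.0827 = -0.0411
F = S·e^((r+u−y)T) = 9.098 · e^(-0.0411 × 373/365) = 9.098 · e^-0.042001
= 9.098 × 0.958869 = £8.724 per MMBtu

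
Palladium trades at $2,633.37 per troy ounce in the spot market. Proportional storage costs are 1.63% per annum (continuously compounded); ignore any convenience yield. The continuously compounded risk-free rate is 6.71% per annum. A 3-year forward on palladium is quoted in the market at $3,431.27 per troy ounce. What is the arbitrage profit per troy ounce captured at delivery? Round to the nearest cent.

Fair forward: F* = S·e^(carry·T), with carry = (r + u) = 0.0671 + 0.0163 = 0.0834
F* = 2633.37 · e^(0.0834 × 3) = 2633.37 · e^0.25020000 = 2633.37 × 1.28428225 = $3381.9903
Market $3431.27 > fair $3381.9903: forward overpriced → cash-and-carry (buy spot, short the forward).
At maturity, profit = |F_mkt − F*| = |3431.27 − 3381.9903| = $49.28 per troy ounce

$49.28 per troy ounce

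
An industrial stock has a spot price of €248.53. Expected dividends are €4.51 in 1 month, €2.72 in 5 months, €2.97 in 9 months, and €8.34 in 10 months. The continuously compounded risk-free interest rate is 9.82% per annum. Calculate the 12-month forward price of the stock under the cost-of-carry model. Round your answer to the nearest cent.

PV(dividends) I = 4.51·e^(−0.0982·1/12) + 2.72·e^(−0.0982·5/12) + 2.97·e^(−0.0982·9/12) + 8.34·e^(−0.0982·10/12)
I = 4.4732 + 2.6110 + 2.7591 + 7.6847 = 17.5280
F = (S − I)·e^(rT) = (248.53 − 17.5280) · e^(0.0982·12/12)
= 231.0020 · e^0.098200 = 231.0020 × 1.103183 = €254.84

€254.84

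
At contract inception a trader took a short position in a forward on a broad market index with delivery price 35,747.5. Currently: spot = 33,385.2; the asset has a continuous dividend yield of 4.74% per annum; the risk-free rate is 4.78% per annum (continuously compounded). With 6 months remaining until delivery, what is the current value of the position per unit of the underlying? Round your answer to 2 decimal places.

Current fair forward for the remaining 6 months: F = S·e^((r − q)·T), (r − q) = 0.0478 − 0.0474 = 0.0004
F = 33385.2 · e^(0.0004 × 6/12) = 33385.2 × 1.00020002 = 33391.8777
Value of long forward = (F − K)·e^(−rT) = (33391.8777 − 35747.5) · e^(−0.0478·6/12)
= -2355.6223 × 0.97638334 = -2299.99
Short position value = −(long value) = 2299.99

2299.99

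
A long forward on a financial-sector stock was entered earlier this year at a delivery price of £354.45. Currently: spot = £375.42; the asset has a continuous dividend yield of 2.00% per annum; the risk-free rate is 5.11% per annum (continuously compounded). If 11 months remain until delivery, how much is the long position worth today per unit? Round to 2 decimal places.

£30.37

Current fair forward for the remaining 11 months: F = S·e^((r − q)·T), (r − q) = 0.0511 − 0.0200 = 0.0311
F = 375.42 · e^(0.0311 × 11/12) = 375.42 × 1.028919 = 386.2768
Value of long forward = (F − K)·e^(−rT) = (386.2768 − 354.45) · e^(−0.0511·11/12)
= 31.8268 × 0.954238 = 30.37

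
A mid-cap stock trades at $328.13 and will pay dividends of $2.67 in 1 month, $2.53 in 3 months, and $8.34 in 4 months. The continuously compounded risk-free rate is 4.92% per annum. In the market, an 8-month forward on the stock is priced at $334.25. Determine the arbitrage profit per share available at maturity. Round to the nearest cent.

$8.99 per share

PV(dividends) I = 2.67·e^(−0.0492·1/12) + 2.53·e^(−0.0492·3/12) + 8.34·e^(−0.0492·4/12) = 13.3625
Fair forward F* = (S − I)·e^(rT) = (328.13 − 13.3625)·e^0.032800 = 314.7675 × 1.033344 = 325.2631
Market $334.25 > fair 325.2631: forward overpriced → cash-and-carry (borrow at r, buy the stock and collect the dividends, short the forward).
Profit at T = |F_mkt − F*| = |334.25 − 325.2631| = $8.99 per share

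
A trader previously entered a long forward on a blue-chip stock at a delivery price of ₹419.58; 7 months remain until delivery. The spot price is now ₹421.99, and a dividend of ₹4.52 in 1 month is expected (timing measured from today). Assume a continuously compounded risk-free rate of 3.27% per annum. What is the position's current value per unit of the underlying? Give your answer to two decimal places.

PV(remaining dividends) I = 4.52·e^(−0.0327·1/12) = 4.5077
Current forward F = (S − I)·e^(rT) = (421.99 − 4.5077)·e^(0.0327·7/12) = 417.4823 × 1.019258 = 425.5222
Value (long) = (F − K)·e^(−rT) = (425.5222 − 419.58) × 0.981106 = 5.8299
Value = ₹5.83

₹5.83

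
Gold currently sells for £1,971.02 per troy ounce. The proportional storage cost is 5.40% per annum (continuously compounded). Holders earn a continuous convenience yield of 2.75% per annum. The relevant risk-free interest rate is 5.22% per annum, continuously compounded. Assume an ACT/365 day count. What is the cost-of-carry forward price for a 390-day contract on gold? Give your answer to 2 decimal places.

Net carry = r + u − y = 0.0522 + 0.0540 − 0.0275 = 0.0787
F = S·e^((r+u−y)T) = 1971.02 · e^(0.0787 × 390/365) = 1971.02 · e^0.08409041
= 1971.02 × 1.08772723 = £2,143.93 per troy ounce

£2,143.93 per troy ounce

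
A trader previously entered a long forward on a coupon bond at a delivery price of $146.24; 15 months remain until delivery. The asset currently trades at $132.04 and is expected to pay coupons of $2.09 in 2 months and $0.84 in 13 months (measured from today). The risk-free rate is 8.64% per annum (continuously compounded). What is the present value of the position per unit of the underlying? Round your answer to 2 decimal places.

-$2.05

PV(remaining coupons) I = 2.09·e^(−0.0864·2/12) + 0.84·e^(−0.0864·13/12) = 2.8251
Current forward F = (S − I)·e^(rT) = (132.04 − 2.8251)·e^(0.0864·15/12) = 129.2149 × 1.114048 = 143.9516
Value (long) = (F − K)·e^(−rT) = (143.9516 − 146.24) × 0.897628 = -2.0541
Value = -$2.05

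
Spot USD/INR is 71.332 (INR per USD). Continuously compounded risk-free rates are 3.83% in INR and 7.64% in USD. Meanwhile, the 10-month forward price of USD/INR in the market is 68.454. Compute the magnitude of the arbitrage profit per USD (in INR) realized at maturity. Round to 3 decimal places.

0.649 per USD (in INR)

Fair forward: F* = S·e^(carry·T), with carry = (r_INR − r_USD) = 0.0383 − 0.0764 = -0.0381
F* = 71.332 · e^(-0.0381 × 10/12) = 71.332 · e^-0.031750 = 71.332 × 0.968749 = 69.1028
Market 68.454 < fair 69.1028: forward underpriced → reverse cash-and-carry (short spot, go long the forward).
At maturity, profit = |F_mkt − F*| = |68.454 − 69.1028| = 0.649 per USD (in INR)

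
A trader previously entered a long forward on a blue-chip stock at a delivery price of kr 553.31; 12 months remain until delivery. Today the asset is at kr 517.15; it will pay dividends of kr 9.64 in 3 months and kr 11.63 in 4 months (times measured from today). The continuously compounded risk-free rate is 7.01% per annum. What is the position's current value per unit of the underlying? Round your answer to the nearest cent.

-kr 19.54

PV(remaining dividends) I = 9.64·e^(−0.0701·3/12) + 11.63·e^(−0.0701·4/12) = 20.8339
Current forward F = (S − I)·e^(rT) = (517.15 − 20.8339)·e^(0.0701·12/12) = 496.3161 × 1.072615 = 532.3561
Value (long) = (F − K)·e^(−rT) = (532.3561 − 553.31) × 0.932301 = -19.5353
Value = -kr 19.54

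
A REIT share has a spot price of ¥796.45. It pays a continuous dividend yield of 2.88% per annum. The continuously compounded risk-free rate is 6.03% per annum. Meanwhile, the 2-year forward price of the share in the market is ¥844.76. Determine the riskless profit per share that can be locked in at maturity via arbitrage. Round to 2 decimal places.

Fair forward: F* = S·e^(carry·T), with carry = (r − q) = 0.0603 − 0.0288 = 0.0315
F* = 796.45 · e^(0.0315 × 2) = 796.45 · e^0.063000 = 796.45 × 1.065027 = ¥848.2408
Market ¥844.76 < fair ¥848.2408: forward underpriced → reverse cash-and-carry (short spot, go long the forward).
At maturity, profit = |F_mkt − F*| = |844.76 − 848.2408| = ¥3.48 per share

¥3.48 per share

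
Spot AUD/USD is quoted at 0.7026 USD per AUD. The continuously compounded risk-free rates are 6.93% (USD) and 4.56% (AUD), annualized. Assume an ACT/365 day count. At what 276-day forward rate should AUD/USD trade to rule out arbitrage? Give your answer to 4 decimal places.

0.7153

F = S·e^((r_USD − r_AUD)T) = 0.7026 · e^((0.0693 − 0.0456) × 276/365)
= 0.7026 · e^0.017921 = 0.7026 × 1.018083
F = 0.7153 USD per AUD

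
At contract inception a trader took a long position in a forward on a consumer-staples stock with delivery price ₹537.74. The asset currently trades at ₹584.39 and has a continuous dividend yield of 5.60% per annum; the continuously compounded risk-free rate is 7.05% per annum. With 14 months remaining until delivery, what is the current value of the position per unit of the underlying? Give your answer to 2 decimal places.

Current fair forward for the remaining 14 months: F = S·e^((r − q)·T), (r − q) = 0.0705 − 0.0560 = 0.0145
F = 584.39 · e^(0.0145 × 14/12) = 584.39 × 1.017061 = 594.3603
Value of long forward = (F − K)·e^(−rT) = (594.3603 − 537.74) · e^(−0.0705·14/12)
= 56.6203 × 0.921042 = 52.15

₹52.15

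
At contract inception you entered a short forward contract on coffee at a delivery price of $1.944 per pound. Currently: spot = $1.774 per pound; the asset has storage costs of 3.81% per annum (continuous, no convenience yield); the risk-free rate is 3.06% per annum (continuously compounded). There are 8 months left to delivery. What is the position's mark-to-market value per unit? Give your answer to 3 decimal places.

$0.085 per pound

Current fair forward for the remaining 8 months: F = S·e^((r + u)·T), (r + u) = 0.0306 + 0.0381 = 0.0687
F = 1.774 · e^(0.0687 × 8/12) = 1.774 × 1.046865 = 1.8571
Value of long forward = (F − K)·e^(−rT) = (1.8571 − 1.944) · e^(−0.0306·8/12)
= -0.0869 × 0.979807 = -0.085
Short position value = −(long value) = $0.085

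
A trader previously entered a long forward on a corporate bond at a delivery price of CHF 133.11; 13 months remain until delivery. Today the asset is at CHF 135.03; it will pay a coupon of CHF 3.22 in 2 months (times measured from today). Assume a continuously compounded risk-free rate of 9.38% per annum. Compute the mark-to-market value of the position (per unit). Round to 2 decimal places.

PV(remaining coupons) I = 3.22·e^(−0.0938·2/12) = 3.1701
Current forward F = (S − I)·e^(rT) = (135.03 − 3.1701)·e^(0.0938·13/12) = 131.8599 × 1.106959 = 145.9635
Value (long) = (F − K)·e^(−rT) = (145.9635 − 133.11) × 0.903376 = 11.6115
Value = CHF 11.61

CHF 11.61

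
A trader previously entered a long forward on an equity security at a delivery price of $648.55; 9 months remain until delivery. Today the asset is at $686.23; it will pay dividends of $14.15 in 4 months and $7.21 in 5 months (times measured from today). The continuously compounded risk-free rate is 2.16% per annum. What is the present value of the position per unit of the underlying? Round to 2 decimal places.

PV(remaining dividends) I = 14.15·e^(−0.0216·4/12) + 7.21·e^(−0.0216·5/12) = 21.1939
Current forward F = (S − I)·e^(rT) = (686.23 − 21.1939)·e^(0.0216·9/12) = 665.0361 × 1.016332 = 675.8975
Value (long) = (F − K)·e^(−rT) = (675.8975 − 648.55) × 0.983931 = 26.9081
Value = $26.91

$26.91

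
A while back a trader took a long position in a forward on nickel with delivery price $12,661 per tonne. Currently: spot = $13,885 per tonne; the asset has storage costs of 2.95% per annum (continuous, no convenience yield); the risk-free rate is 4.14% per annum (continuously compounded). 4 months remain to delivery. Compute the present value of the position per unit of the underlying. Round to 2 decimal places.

Current fair forward for the remaining 4 months: F = S·e^((r + u)·T), (r + u) = 0.0414 + 0.0295 = 0.0709
F = 13885 · e^(0.0709 × 4/12) = 13885 × 1.02391481 = 14217.0571
Value of long forward = (F − K)·e^(−rT) = (14217.0571 − 12661) · e^(−0.0414·4/12)
= 1556.0571 × 0.98629478 = 1534.73

$1534.73 per tonne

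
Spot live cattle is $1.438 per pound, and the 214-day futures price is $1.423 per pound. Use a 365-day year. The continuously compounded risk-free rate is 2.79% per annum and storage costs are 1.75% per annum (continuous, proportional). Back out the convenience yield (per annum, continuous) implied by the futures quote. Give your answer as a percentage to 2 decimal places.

F = S·e^((r+u−y)T) ⇒ (r+u−y) = ln(F/S)/T
ln(1.423/1.438) = -0.010486; /T ⇒ -0.017885
y = r + u − ln(F/S)/T = 0.0279 + 0.0175 + 0.017885 = 0.063285
y = 6.33%

6.33%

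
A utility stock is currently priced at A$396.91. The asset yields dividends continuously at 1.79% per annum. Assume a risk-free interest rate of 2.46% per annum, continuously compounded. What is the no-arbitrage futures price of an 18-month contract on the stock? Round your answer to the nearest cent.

F = S·e^((r − q)T) = 396.91 · e^((0.0246 − 0.0179) × 18/12)
= 396.91 · e^0.010050 = 396.91 × 1.010101
F = A$400.92

A$400.92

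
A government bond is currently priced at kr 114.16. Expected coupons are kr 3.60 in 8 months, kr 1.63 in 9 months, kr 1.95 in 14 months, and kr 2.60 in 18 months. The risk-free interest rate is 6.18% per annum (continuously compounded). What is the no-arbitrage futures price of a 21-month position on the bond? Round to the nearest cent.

PV(coupons) I = 3.60·e^(−0.0618·8/12) + 1.63·e^(−0.0618·9/12) + 1.95·e^(−0.0618·14/12) + 2.60·e^(−0.0618·18/12)
I = 3.4547 + 1.5562 + 1.8144 + 2.3698 = 9.1951
F = (S − I)·e^(rT) = (114.16 − 9.1951) · e^(0.0618·21/12)
= 104.9649 · e^0.108150 = 104.9649 × 1.114215 = kr 116.95

kr 116.95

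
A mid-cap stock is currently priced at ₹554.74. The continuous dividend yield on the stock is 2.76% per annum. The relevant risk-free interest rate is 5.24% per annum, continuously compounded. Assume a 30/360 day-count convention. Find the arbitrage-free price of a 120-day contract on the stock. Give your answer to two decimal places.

F = S·e^((r − q)T) = 554.74 · e^((0.0524 − 0.0276) × 120/360)
= 554.74 · e^0.008267 = 554.74 × 1.008301
F = ₹559.34

₹559.34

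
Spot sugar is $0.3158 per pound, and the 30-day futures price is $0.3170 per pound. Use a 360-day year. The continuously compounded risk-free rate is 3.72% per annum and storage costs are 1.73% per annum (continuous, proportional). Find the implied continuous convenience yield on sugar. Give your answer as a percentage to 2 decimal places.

0.90%

F = S·e^((r+u−y)T) ⇒ (r+u−y) = ln(F/S)/T
ln(0.3170/0.3158) = 0.003793; /T ⇒ 0.045516
y = r + u − ln(F/S)/T = 0.0372 + 0.0173 − 0.045516 = 0.008984
y = 0.90%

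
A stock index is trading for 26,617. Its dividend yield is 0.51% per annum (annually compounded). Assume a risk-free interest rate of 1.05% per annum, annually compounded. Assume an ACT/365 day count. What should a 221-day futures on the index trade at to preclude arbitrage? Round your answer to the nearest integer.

F = S · (1+r)^T / (1+q)^T
= 26617 × 1.006344 / 1.003085 = 26617 × 1.003249
F = 26,703

26,703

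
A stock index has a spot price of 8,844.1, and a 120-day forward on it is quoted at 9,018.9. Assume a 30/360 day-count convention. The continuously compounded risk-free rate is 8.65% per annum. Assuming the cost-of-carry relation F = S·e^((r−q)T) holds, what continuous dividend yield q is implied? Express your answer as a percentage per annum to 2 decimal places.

2.78%

From F = S·e^((r−q)T): (r − q) = ln(F/S)/T
ln(9018.9/8844.1) = ln(1.019765) = 0.019572
(r − q) = 0.019572 / (120/360) = 0.058716
q = r − ln(F/S)/T = 0.0865 − 0.058716 = 0.027784
q = 2.78%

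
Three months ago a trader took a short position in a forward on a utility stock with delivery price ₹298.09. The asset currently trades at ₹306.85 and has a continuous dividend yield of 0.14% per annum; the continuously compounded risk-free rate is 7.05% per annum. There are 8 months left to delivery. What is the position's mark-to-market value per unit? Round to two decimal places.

-₹22.16

Current fair forward for the remaining 8 months: F = S·e^((r − q)·T), (r − q) = 0.0705 − 0.0014 = 0.0691
F = 306.85 · e^(0.0691 × 8/12) = 306.85 × 1.047144 = 321.3161
Value of long forward = (F − K)·e^(−rT) = (321.3161 − 298.09) · e^(−0.0705·8/12)
= 23.2261 × 0.954087 = 22.16
Short position value = −(long value) = -₹22.16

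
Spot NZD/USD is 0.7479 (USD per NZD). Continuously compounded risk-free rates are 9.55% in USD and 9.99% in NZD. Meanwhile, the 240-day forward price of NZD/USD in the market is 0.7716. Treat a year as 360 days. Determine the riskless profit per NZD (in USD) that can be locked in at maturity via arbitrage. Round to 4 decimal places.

Fair forward: F* = S·e^(carry·T), with carry = (r_USD − r_NZD) = 0.0955 − 0.0999 = -0.0044
F* = 0.7479 · e^(-0.0044 × 240/360) = 0.7479 · e^-0.002933 = 0.7479 × 0.997071 = 0.7457
Market 0.7716 > fair 0.7457: forward overpriced → cash-and-carry (buy spot, short the forward).
At maturity, profit = |F_mkt − F*| = |0.7716 − 0.7457| = 0.0259 per NZD (in USD)

0.0259 per NZD (in USD)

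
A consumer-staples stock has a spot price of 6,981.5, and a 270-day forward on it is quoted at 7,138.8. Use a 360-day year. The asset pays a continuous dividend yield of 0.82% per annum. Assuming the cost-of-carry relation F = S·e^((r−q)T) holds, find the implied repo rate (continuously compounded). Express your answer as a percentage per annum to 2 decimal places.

3.79%

From F = S·e^((r−q)T): (r − q) = ln(F/S)/T
ln(7138.8/6981.5) = ln(1.022531) = 0.022281
(r − q) = 0.022281 / (270/360) = 0.029708
r = ln(F/S)/T + q = 0.029708 + 0.0082 = 0.037908
r = 3.79%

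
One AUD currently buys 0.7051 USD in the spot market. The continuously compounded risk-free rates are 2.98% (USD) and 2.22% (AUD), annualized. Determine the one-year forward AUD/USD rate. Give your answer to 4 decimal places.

F = S·e^((r_USD − r_AUD)T) = 0.7051 · e^((0.0298 − 0.0222) × 12/12)
= 0.7051 · e^0.007600 = 0.7051 × 1.007629
F = 0.7105 USD per AUD

0.7105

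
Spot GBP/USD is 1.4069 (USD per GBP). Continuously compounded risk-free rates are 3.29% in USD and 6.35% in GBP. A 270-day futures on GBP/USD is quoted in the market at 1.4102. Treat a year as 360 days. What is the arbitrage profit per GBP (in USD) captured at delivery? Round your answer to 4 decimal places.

0.0352 per GBP (in USD)

Fair futures: F* = S·e^(carry·T), with carry = (r_USD − r_GBP) = 0.0329 − 0.0635 = -0.0306
F* = 1.4069 · e^(-0.0306 × 270/360) = 1.4069 · e^-0.022950 = 1.4069 × 0.977311 = 1.3750
Market 1.4102 > fair 1.3750: forward overpriced → cash-and-carry (buy spot, short the forward).
At maturity, profit = |F_mkt − F*| = |1.4102 − 1.3750| = 0.0352 per GBP (in USD)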